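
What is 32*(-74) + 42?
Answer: -2326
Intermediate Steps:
32*(-74) + 42 = -2368 + 42 = -2326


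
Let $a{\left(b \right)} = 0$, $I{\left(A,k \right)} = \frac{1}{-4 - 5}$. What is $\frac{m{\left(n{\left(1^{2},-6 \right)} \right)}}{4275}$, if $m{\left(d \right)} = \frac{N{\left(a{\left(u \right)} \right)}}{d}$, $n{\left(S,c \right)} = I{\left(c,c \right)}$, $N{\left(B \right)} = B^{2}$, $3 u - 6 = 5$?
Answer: $0$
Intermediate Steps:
$u = \frac{11}{3}$ ($u = 2 + \frac{1}{3} \cdot 5 = 2 + \frac{5}{3} = \frac{11}{3} \approx 3.6667$)
$I{\left(A,k \right)} = - \frac{1}{9}$ ($I{\left(A,k \right)} = \frac{1}{-9} = - \frac{1}{9}$)
$n{\left(S,c \right)} = - \frac{1}{9}$
$m{\left(d \right)} = 0$ ($m{\left(d \right)} = \frac{0^{2}}{d} = \frac{0}{d} = 0$)
$\frac{m{\left(n{\left(1^{2},-6 \right)} \right)}}{4275} = \frac{0}{4275} = 0 \cdot \frac{1}{4275} = 0$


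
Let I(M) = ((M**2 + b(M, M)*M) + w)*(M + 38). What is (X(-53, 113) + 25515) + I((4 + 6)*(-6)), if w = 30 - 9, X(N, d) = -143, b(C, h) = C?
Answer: -133490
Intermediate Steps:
w = 21
I(M) = (21 + 2*M**2)*(38 + M) (I(M) = ((M**2 + M*M) + 21)*(M + 38) = ((M**2 + M**2) + 21)*(38 + M) = (2*M**2 + 21)*(38 + M) = (21 + 2*M**2)*(38 + M))
(X(-53, 113) + 25515) + I((4 + 6)*(-6)) = (-143 + 25515) + (798 + 2*((4 + 6)*(-6))**3 + 21*((4 + 6)*(-6)) + 76*((4 + 6)*(-6))**2) = 25372 + (798 + 2*(10*(-6))**3 + 21*(10*(-6)) + 76*(10*(-6))**2) = 25372 + (798 + 2*(-60)**3 + 21*(-60) + 76*(-60)**2) = 25372 + (798 + 2*(-216000) - 1260 + 76*3600) = 25372 + (798 - 432000 - 1260 + 273600) = 25372 - 158862 = -133490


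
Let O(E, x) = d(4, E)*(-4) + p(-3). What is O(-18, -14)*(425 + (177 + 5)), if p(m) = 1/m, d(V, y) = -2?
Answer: 13961/3 ≈ 4653.7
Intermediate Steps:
O(E, x) = 23/3 (O(E, x) = -2*(-4) + 1/(-3) = 8 - ⅓ = 23/3)
O(-18, -14)*(425 + (177 + 5)) = 23*(425 + (177 + 5))/3 = 23*(425 + 182)/3 = (23/3)*607 = 13961/3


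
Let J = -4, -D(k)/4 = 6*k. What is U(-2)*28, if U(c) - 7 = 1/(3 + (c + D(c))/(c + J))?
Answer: 190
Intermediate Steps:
D(k) = -24*k
U(c) = 7 + 1/(3 - 23*c/(-4 + c)) (U(c) = 7 + 1/(3 + (c - 24*c)/(c - 4)) = 7 + 1/(3 + (-23*c)/(-4 + c)) = 7 + 1/(3 - 23*c/(-4 + c)))
U(-2)*28 = ((88 + 139*(-2))/(4*(3 + 5*(-2))))*28 = ((88 - 278)/(4*(3 - 10)))*28 = ((1/4)*(-190)/(-7))*28 = ((1/4)*(-1/7)*(-190))*28 = (95/14)*28 = 190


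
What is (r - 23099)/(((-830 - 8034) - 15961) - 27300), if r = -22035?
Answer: 45134/52125 ≈ 0.86588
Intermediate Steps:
(r - 23099)/(((-830 - 8034) - 15961) - 27300) = (-22035 - 23099)/(((-830 - 8034) - 15961) - 27300) = -45134/((-8864 - 15961) - 27300) = -45134/(-24825 - 27300) = -45134/(-52125) = -45134*(-1/52125) = 45134/52125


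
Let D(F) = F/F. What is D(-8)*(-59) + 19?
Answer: -40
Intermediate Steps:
D(F) = 1
D(-8)*(-59) + 19 = 1*(-59) + 19 = -59 + 19 = -40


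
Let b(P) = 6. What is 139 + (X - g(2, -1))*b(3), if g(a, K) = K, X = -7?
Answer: 103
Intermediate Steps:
139 + (X - g(2, -1))*b(3) = 139 + (-7 - 1*(-1))*6 = 139 + (-7 + 1)*6 = 139 - 6*6 = 139 - 36 = 103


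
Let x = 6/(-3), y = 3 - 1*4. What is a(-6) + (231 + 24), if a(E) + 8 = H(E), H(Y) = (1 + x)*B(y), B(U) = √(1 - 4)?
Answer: 247 - I*√3 ≈ 247.0 - 1.732*I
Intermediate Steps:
y = -1 (y = 3 - 4 = -1)
x = -2 (x = 6*(-⅓) = -2)
B(U) = I*√3 (B(U) = √(-3) = I*√3)
H(Y) = -I*√3 (H(Y) = (1 - 2)*(I*√3) = -I*√3)
a(E) = -8 - I*√3
a(-6) + (231 + 24) = (-8 - I*√3) + (231 + 24) = (-8 - I*√3) + 255 = 247 - I*√3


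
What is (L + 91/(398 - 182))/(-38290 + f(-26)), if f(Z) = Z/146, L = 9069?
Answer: -143006635/603759528 ≈ -0.23686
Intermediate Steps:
f(Z) = Z/146 (f(Z) = Z*(1/146) = Z/146)
(L + 91/(398 - 182))/(-38290 + f(-26)) = (9069 + 91/(398 - 182))/(-38290 + (1/146)*(-26)) = (9069 + 91/216)/(-38290 - 13/73) = (9069 + (1/216)*91)/(-2795183/73) = (9069 + 91/216)*(-73/2795183) = (1958995/216)*(-73/2795183) = -143006635/603759528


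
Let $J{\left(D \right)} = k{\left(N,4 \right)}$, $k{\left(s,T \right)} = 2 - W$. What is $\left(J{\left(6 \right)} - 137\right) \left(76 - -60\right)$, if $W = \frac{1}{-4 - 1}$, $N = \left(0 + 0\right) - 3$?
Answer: $- \frac{91664}{5} \approx -18333.0$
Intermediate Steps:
$N = -3$ ($N = 0 - 3 = -3$)
$W = - \frac{1}{5}$ ($W = \frac{1}{-5} = - \frac{1}{5} \approx -0.2$)
$k{\left(s,T \right)} = \frac{11}{5}$ ($k{\left(s,T \right)} = 2 - - \frac{1}{5} = 2 + \frac{1}{5} = \frac{11}{5}$)
$J{\left(D \right)} = \frac{11}{5}$
$\left(J{\left(6 \right)} - 137\right) \left(76 - -60\right) = \left(\frac{11}{5} - 137\right) \left(76 - -60\right) = - \frac{674 \left(76 + 60\right)}{5} = \left(- \frac{674}{5}\right) 136 = - \frac{91664}{5}$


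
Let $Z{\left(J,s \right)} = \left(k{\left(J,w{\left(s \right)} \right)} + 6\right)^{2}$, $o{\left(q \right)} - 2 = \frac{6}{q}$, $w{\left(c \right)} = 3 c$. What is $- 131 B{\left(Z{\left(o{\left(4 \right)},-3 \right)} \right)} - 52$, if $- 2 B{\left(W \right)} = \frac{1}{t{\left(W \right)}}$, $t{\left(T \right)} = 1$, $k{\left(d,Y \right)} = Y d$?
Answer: $\frac{27}{2} \approx 13.5$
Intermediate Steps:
$o{\left(q \right)} = 2 + \frac{6}{q}$
$Z{\left(J,s \right)} = \left(6 + 3 J s\right)^{2}$ ($Z{\left(J,s \right)} = \left(3 s J + 6\right)^{2} = \left(3 J s + 6\right)^{2} = \left(6 + 3 J s\right)^{2}$)
$B{\left(W \right)} = - \frac{1}{2}$ ($B{\left(W \right)} = - \frac{1}{2 \cdot 1} = \left(- \frac{1}{2}\right) 1 = - \frac{1}{2}$)
$- 131 B{\left(Z{\left(o{\left(4 \right)},-3 \right)} \right)} - 52 = \left(-131\right) \left(- \frac{1}{2}\right) - 52 = \frac{131}{2} - 52 = \frac{27}{2}$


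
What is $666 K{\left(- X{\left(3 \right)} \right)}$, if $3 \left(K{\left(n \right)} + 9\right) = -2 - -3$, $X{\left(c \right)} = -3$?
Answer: $-5772$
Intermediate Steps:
$K{\left(n \right)} = - \frac{26}{3}$ ($K{\left(n \right)} = -9 + \frac{-2 - -3}{3} = -9 + \frac{-2 + 3}{3} = -9 + \frac{1}{3} \cdot 1 = -9 + \frac{1}{3} = - \frac{26}{3}$)
$666 K{\left(- X{\left(3 \right)} \right)} = 666 \left(- \frac{26}{3}\right) = -5772$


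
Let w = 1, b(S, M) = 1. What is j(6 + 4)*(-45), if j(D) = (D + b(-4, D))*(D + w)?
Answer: -5445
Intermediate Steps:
j(D) = (1 + D)**2 (j(D) = (D + 1)*(D + 1) = (1 + D)*(1 + D) = (1 + D)**2)
j(6 + 4)*(-45) = (1 + (6 + 4)**2 + 2*(6 + 4))*(-45) = (1 + 10**2 + 2*10)*(-45) = (1 + 100 + 20)*(-45) = 121*(-45) = -5445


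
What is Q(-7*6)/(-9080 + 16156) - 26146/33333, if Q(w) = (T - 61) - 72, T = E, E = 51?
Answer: -93871201/117932154 ≈ -0.79598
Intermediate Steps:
T = 51
Q(w) = -82 (Q(w) = (51 - 61) - 72 = -10 - 72 = -82)
Q(-7*6)/(-9080 + 16156) - 26146/33333 = -82/(-9080 + 16156) - 26146/33333 = -82/7076 - 26146*1/33333 = -82*1/7076 - 26146/33333 = -41/3538 - 26146/33333 = -93871201/117932154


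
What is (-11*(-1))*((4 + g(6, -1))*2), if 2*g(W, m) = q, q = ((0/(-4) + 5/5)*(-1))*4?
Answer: 44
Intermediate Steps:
q = -4 (q = ((0*(-¼) + 5*(⅕))*(-1))*4 = ((0 + 1)*(-1))*4 = (1*(-1))*4 = -1*4 = -4)
g(W, m) = -2 (g(W, m) = (½)*(-4) = -2)
(-11*(-1))*((4 + g(6, -1))*2) = (-11*(-1))*((4 - 2)*2) = 11*(2*2) = 11*4 = 44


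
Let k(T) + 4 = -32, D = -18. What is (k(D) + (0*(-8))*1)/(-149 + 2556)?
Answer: -36/2407 ≈ -0.014956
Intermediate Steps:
k(T) = -36 (k(T) = -4 - 32 = -36)
(k(D) + (0*(-8))*1)/(-149 + 2556) = (-36 + (0*(-8))*1)/(-149 + 2556) = (-36 + 0*1)/2407 = (-36 + 0)*(1/2407) = -36*1/2407 = -36/2407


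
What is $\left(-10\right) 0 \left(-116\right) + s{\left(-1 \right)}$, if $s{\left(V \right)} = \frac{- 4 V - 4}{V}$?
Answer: $0$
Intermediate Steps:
$s{\left(V \right)} = \frac{-4 - 4 V}{V}$
$\left(-10\right) 0 \left(-116\right) + s{\left(-1 \right)} = \left(-10\right) 0 \left(-116\right) - \left(4 + \frac{4}{-1}\right) = 0 \left(-116\right) - 0 = 0 + \left(-4 + 4\right) = 0 + 0 = 0$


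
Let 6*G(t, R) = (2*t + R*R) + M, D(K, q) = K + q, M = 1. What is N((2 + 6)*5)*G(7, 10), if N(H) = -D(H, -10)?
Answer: -575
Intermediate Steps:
G(t, R) = ⅙ + t/3 + R²/6 (G(t, R) = ((2*t + R*R) + 1)/6 = ((2*t + R²) + 1)/6 = ((R² + 2*t) + 1)/6 = (1 + R² + 2*t)/6 = ⅙ + t/3 + R²/6)
N(H) = 10 - H (N(H) = -(H - 10) = -(-10 + H) = 10 - H)
N((2 + 6)*5)*G(7, 10) = (10 - (2 + 6)*5)*(⅙ + (⅓)*7 + (⅙)*10²) = (10 - 8*5)*(⅙ + 7/3 + (⅙)*100) = (10 - 1*40)*(⅙ + 7/3 + 50/3) = (10 - 40)*(115/6) = -30*115/6 = -575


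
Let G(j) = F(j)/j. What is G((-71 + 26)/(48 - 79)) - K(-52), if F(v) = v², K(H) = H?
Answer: 1657/31 ≈ 53.452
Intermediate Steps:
G(j) = j (G(j) = j²/j = j)
G((-71 + 26)/(48 - 79)) - K(-52) = (-71 + 26)/(48 - 79) - 1*(-52) = -45/(-31) + 52 = -45*(-1/31) + 52 = 45/31 + 52 = 1657/31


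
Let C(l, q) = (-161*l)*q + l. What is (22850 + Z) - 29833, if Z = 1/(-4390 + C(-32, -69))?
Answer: -2513251531/359910 ≈ -6983.0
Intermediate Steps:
C(l, q) = l - 161*l*q (C(l, q) = -161*l*q + l = l - 161*l*q)
Z = -1/359910 (Z = 1/(-4390 - 32*(1 - 161*(-69))) = 1/(-4390 - 32*(1 + 11109)) = 1/(-4390 - 32*11110) = 1/(-4390 - 355520) = 1/(-359910) = -1/359910 ≈ -2.7785e-6)
(22850 + Z) - 29833 = (22850 - 1/359910) - 29833 = 8223943499/359910 - 29833 = -2513251531/359910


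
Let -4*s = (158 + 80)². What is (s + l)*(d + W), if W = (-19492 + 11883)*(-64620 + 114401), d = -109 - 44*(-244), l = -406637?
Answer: 159386921695596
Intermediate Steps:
d = 10627 (d = -109 + 10736 = 10627)
W = -378783629 (W = -7609*49781 = -378783629)
s = -14161 (s = -(158 + 80)²/4 = -¼*238² = -¼*56644 = -14161)
(s + l)*(d + W) = (-14161 - 406637)*(10627 - 378783629) = -420798*(-378773002) = 159386921695596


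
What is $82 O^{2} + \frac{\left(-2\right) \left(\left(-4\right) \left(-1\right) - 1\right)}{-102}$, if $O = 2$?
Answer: $\frac{5577}{17} \approx 328.06$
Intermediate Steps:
$82 O^{2} + \frac{\left(-2\right) \left(\left(-4\right) \left(-1\right) - 1\right)}{-102} = 82 \cdot 2^{2} + \frac{\left(-2\right) \left(\left(-4\right) \left(-1\right) - 1\right)}{-102} = 82 \cdot 4 + - 2 \left(4 - 1\right) \left(- \frac{1}{102}\right) = 328 + \left(-2\right) 3 \left(- \frac{1}{102}\right) = 328 - - \frac{1}{17} = 328 + \frac{1}{17} = \frac{5577}{17}$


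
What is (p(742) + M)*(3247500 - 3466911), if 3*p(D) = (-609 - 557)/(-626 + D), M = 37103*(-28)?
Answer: 13220712123663/58 ≈ 2.2794e+11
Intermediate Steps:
M = -1038884
p(D) = -1166/(3*(-626 + D)) (p(D) = ((-609 - 557)/(-626 + D))/3 = (-1166/(-626 + D))/3 = -1166/(3*(-626 + D)))
(p(742) + M)*(3247500 - 3466911) = (-1166/(-1878 + 3*742) - 1038884)*(3247500 - 3466911) = (-1166/(-1878 + 2226) - 1038884)*(-219411) = (-1166/348 - 1038884)*(-219411) = (-1166*1/348 - 1038884)*(-219411) = (-583/174 - 1038884)*(-219411) = -180766399/174*(-219411) = 13220712123663/58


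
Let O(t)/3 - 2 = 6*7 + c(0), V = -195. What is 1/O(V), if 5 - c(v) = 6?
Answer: 1/129 ≈ 0.0077519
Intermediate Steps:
c(v) = -1 (c(v) = 5 - 1*6 = 5 - 6 = -1)
O(t) = 129 (O(t) = 6 + 3*(6*7 - 1) = 6 + 3*(42 - 1) = 6 + 3*41 = 6 + 123 = 129)
1/O(V) = 1/129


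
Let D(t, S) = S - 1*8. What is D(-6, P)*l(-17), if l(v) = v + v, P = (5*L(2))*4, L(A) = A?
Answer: -1088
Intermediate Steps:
P = 40 (P = (5*2)*4 = 10*4 = 40)
D(t, S) = -8 + S (D(t, S) = S - 8 = -8 + S)
l(v) = 2*v
D(-6, P)*l(-17) = (-8 + 40)*(2*(-17)) = 32*(-34) = -1088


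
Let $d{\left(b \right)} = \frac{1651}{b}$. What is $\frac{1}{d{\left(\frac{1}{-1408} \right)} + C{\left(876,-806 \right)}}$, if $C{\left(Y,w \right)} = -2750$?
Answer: $- \frac{1}{2327358} \approx -4.2967 \cdot 10^{-7}$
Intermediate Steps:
$\frac{1}{d{\left(\frac{1}{-1408} \right)} + C{\left(876,-806 \right)}} = \frac{1}{\frac{1651}{\frac{1}{-1408}} - 2750} = \frac{1}{\frac{1651}{- \frac{1}{1408}} - 2750} = \frac{1}{1651 \left(-1408\right) - 2750} = \frac{1}{-2324608 - 2750} = \frac{1}{-2327358} = - \frac{1}{2327358}$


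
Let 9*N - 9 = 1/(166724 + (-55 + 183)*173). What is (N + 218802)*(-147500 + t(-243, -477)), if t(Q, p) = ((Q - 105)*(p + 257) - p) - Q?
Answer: -6529125206224535/424953 ≈ -1.5364e+10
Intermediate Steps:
t(Q, p) = -Q - p + (-105 + Q)*(257 + p) (t(Q, p) = ((-105 + Q)*(257 + p) - p) - Q = (-p + (-105 + Q)*(257 + p)) - Q = -Q - p + (-105 + Q)*(257 + p))
N = 1699813/1699812 (N = 1 + 1/(9*(166724 + (-55 + 183)*173)) = 1 + 1/(9*(166724 + 128*173)) = 1 + 1/(9*(166724 + 22144)) = 1 + (⅑)/188868 = 1 + (⅑)*(1/188868) = 1 + 1/1699812 = 1699813/1699812 ≈ 1.0000)
(N + 218802)*(-147500 + t(-243, -477)) = (1699813/1699812 + 218802)*(-147500 + (-26985 - 106*(-477) + 256*(-243) - 243*(-477))) = 371923965037*(-147500 + (-26985 + 50562 - 62208 + 115911))/1699812 = 371923965037*(-147500 + 77280)/1699812 = (371923965037/1699812)*(-70220) = -6529125206224535/424953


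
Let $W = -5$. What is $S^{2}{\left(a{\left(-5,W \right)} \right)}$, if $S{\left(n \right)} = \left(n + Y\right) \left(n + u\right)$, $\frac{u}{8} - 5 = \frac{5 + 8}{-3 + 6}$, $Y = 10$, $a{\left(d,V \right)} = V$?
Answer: $\frac{1092025}{9} \approx 1.2134 \cdot 10^{5}$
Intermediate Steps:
$u = \frac{224}{3}$ ($u = 40 + 8 \frac{5 + 8}{-3 + 6} = 40 + 8 \cdot \frac{13}{3} = 40 + \frac{104}{3} = \frac{224}{3} \approx 74.667$)
$S{\left(n \right)} = \left(10 + n\right) \left(\frac{224}{3} + n\right)$ ($S{\left(n \right)} = \left(n + 10\right) \left(n + \frac{224}{3}\right) = \left(10 + n\right) \left(\frac{224}{3} + n\right)$)
$S^{2}{\left(a{\left(-5,W \right)} \right)} = \left(\frac{2240}{3} + \left(-5\right)^{2} + \frac{254}{3} \left(-5\right)\right)^{2} = \left(\frac{2240}{3} + 25 - \frac{1270}{3}\right)^{2} = \left(\frac{1045}{3}\right)^{2} = \frac{1092025}{9}$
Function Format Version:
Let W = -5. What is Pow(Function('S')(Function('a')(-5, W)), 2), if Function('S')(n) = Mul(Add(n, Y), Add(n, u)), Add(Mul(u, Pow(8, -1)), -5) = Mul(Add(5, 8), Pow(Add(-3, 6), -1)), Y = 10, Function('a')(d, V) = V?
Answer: Rational(1092025, 9) ≈ 1.2134e+5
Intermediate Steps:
u = Rational(224, 3) (u = Add(40, Mul(8, Mul(Add(5, 8), Pow(Add(-3, 6), -1)))) = Add(40, Mul(8, Mul(13, Pow(3, -1)))) = Add(40, Mul(8, Mul(13, Rational(1, 3)))) = Add(40, Mul(8, Rational(13, 3))) = Add(40, Rational(104, 3)) = Rational(224, 3) ≈ 74.667)
Function('S')(n) = Mul(Add(10, n), Add(Rational(224, 3), n)) (Function('S')(n) = Mul(Add(n, 10), Add(n, Rational(224, 3))) = Mul(Add(10, n), Add(Rational(224, 3), n)))
Pow(Function('S')(Function('a')(-5, W)), 2) = Pow(Add(Rational(2240, 3), Pow(-5, 2), Mul(Rational(254, 3), -5)), 2) = Pow(Add(Rational(2240, 3), 25, Rational(-1270, 3)), 2) = Pow(Rational(1045, 3), 2) = Rational(1092025, 9)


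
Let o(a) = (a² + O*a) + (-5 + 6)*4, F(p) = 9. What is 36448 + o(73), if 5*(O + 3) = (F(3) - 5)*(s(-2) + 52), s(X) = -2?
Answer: 44482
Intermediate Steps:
O = 37 (O = -3 + ((9 - 5)*(-2 + 52))/5 = -3 + (4*50)/5 = -3 + (⅕)*200 = -3 + 40 = 37)
o(a) = 4 + a² + 37*a (o(a) = (a² + 37*a) + (-5 + 6)*4 = (a² + 37*a) + 1*4 = (a² + 37*a) + 4 = 4 + a² + 37*a)
36448 + o(73) = 36448 + (4 + 73² + 37*73) = 36448 + (4 + 5329 + 2701) = 36448 + 8034 = 44482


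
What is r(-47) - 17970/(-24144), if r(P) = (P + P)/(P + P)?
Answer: 7019/4024 ≈ 1.7443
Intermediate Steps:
r(P) = 1 (r(P) = (2*P)/((2*P)) = (2*P)*(1/(2*P)) = 1)
r(-47) - 17970/(-24144) = 1 - 17970/(-24144) = 1 - 17970*(-1/24144) = 1 + 2995/4024 = 7019/4024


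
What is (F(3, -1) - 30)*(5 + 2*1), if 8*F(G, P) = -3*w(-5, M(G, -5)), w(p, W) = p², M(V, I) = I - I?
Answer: -2205/8 ≈ -275.63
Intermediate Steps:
M(V, I) = 0
F(G, P) = -75/8 (F(G, P) = (-3*(-5)²)/8 = (-3*25)/8 = (⅛)*(-75) = -75/8)
(F(3, -1) - 30)*(5 + 2*1) = (-75/8 - 30)*(5 + 2*1) = -315*(5 + 2)/8 = -315/8*7 = -2205/8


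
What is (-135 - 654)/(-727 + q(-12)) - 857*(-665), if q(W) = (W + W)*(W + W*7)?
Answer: 898739396/1577 ≈ 5.6990e+5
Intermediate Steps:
q(W) = 16*W**2 (q(W) = (2*W)*(W + 7*W) = (2*W)*(8*W) = 16*W**2)
(-135 - 654)/(-727 + q(-12)) - 857*(-665) = (-135 - 654)/(-727 + 16*(-12)**2) - 857*(-665) = -789/(-727 + 16*144) + 569905 = -789/(-727 + 2304) + 569905 = -789/1577 + 569905 = 898739396/1577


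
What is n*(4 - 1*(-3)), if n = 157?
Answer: 1099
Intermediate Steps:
n*(4 - 1*(-3)) = 157*(4 - 1*(-3)) = 157*(4 + 3) = 157*7 = 1099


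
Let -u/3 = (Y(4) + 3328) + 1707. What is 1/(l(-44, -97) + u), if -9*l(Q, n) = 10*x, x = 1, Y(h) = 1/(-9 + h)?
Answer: -45/679748 ≈ -6.6201e-5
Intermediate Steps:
u = -75522/5 (u = -3*((1/(-9 + 4) + 3328) + 1707) = -3*((1/(-5) + 3328) + 1707) = -3*((-⅕ + 3328) + 1707) = -3*(16639/5 + 1707) = -3*25174/5 = -75522/5 ≈ -15104.)
l(Q, n) = -10/9
1/(l(-44, -97) + u) = 1/(-10/9 - 75522/5) = 1/(-679748/45) = -45/679748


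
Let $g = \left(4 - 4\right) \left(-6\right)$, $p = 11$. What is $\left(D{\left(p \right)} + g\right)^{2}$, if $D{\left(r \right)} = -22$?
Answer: $484$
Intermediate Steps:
$g = 0$ ($g = 0 \left(-6\right) = 0$)
$\left(D{\left(p \right)} + g\right)^{2} = \left(-22 + 0\right)^{2} = \left(-22\right)^{2} = 484$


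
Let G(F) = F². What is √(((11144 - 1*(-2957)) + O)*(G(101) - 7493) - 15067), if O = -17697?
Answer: I*√9753035 ≈ 3123.0*I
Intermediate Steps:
√(((11144 - 1*(-2957)) + O)*(G(101) - 7493) - 15067) = √(((11144 - 1*(-2957)) - 17697)*(101² - 7493) - 15067) = √(((11144 + 2957) - 17697)*(10201 - 7493) - 15067) = √((14101 - 17697)*2708 - 15067) = √(-3596*2708 - 15067) = √(-9737968 - 15067) = √(-9753035) = I*√9753035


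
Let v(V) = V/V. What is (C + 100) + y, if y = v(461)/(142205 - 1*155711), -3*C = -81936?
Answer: 370226471/13506 ≈ 27412.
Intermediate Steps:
C = 27312 (C = -⅓*(-81936) = 27312)
v(V) = 1
y = -1/13506 (y = 1/(142205 - 1*155711) = 1/(142205 - 155711) = 1/(-13506) = 1*(-1/13506) = -1/13506 ≈ -7.4041e-5)
(C + 100) + y = (27312 + 100) - 1/13506 = 27412 - 1/13506 = 370226471/13506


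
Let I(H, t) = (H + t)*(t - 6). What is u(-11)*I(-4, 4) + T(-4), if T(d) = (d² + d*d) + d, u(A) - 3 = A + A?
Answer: 28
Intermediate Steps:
u(A) = 3 + 2*A (u(A) = 3 + (A + A) = 3 + 2*A)
I(H, t) = (-6 + t)*(H + t) (I(H, t) = (H + t)*(-6 + t) = (-6 + t)*(H + t))
T(d) = d + 2*d² (T(d) = (d² + d²) + d = 2*d² + d = d + 2*d²)
u(-11)*I(-4, 4) + T(-4) = (3 + 2*(-11))*(4² - 6*(-4) - 6*4 - 4*4) - 4*(1 + 2*(-4)) = (3 - 22)*(16 + 24 - 24 - 16) - 4*(1 - 8) = -19*0 - 4*(-7) = 0 + 28 = 28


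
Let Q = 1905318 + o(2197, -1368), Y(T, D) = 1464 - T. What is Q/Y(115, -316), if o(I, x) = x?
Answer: 1903950/1349 ≈ 1411.4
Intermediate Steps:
Q = 1903950 (Q = 1905318 - 1368 = 1903950)
Q/Y(115, -316) = 1903950/(1464 - 1*115) = 1903950/(1464 - 115) = 1903950/1349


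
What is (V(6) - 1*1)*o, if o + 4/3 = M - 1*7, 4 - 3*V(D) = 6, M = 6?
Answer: 35/9 ≈ 3.8889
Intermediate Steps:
V(D) = -⅔ (V(D) = 4/3 - ⅓*6 = 4/3 - 2 = -⅔)
o = -7/3 (o = -4/3 + (6 - 1*7) = -4/3 + (6 - 7) = -4/3 - 1 = -7/3 ≈ -2.3333)
(V(6) - 1*1)*o = (-⅔ - 1*1)*(-7/3) = (-⅔ - 1)*(-7/3) = -5/3*(-7/3) = 35/9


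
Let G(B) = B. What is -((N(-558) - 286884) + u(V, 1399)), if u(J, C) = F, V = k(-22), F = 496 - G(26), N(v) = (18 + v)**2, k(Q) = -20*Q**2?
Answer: -5186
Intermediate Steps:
F = 470 (F = 496 - 1*26 = 496 - 26 = 470)
V = -9680 (V = -20*(-22)**2 = -20*484 = -9680)
u(J, C) = 470
-((N(-558) - 286884) + u(V, 1399)) = -(((18 - 558)**2 - 286884) + 470) = -(((-540)**2 - 286884) + 470) = -((291600 - 286884) + 470) = -(4716 + 470) = -1*5186 = -5186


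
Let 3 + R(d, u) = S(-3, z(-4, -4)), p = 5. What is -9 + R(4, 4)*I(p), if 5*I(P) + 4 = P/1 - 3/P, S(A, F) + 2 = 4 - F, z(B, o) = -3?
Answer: -221/25 ≈ -8.8400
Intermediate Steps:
S(A, F) = 2 - F (S(A, F) = -2 + (4 - F) = 2 - F)
R(d, u) = 2 (R(d, u) = -3 + (2 - 1*(-3)) = -3 + (2 + 3) = -3 + 5 = 2)
I(P) = -4/5 - 3/(5*P) + P/5 (I(P) = -4/5 + (P/1 - 3/P)/5 = -4/5 + (P*1 - 3/P)/5 = -4/5 + (P - 3/P)/5 = -4/5 + (-3/(5*P) + P/5) = -4/5 - 3/(5*P) + P/5)
-9 + R(4, 4)*I(p) = -9 + 2*((1/5)*(-3 + 5*(-4 + 5))/5) = -9 + 2*((1/5)*(1/5)*(-3 + 5*1)) = -9 + 2*((1/5)*(1/5)*(-3 + 5)) = -9 + 2*((1/5)*(1/5)*2) = -9 + 2*(2/25) = -9 + 4/25 = -221/25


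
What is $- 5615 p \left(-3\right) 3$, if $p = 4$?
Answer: $202140$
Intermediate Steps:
$- 5615 p \left(-3\right) 3 = - 5615 \cdot 4 \left(-3\right) 3 = - 5615 \left(\left(-12\right) 3\right) = \left(-5615\right) \left(-36\right) = 202140$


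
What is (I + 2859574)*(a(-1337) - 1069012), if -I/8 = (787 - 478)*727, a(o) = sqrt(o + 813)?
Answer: -1135750419160 + 2124860*I*sqrt(131) ≈ -1.1358e+12 + 2.432e+7*I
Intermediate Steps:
a(o) = sqrt(813 + o)
I = -1797144 (I = -8*(787 - 478)*727 = -2472*727 = -8*224643 = -1797144)
(I + 2859574)*(a(-1337) - 1069012) = (-1797144 + 2859574)*(sqrt(813 - 1337) - 1069012) = 1062430*(sqrt(-524) - 1069012) = 1062430*(2*I*sqrt(131) - 1069012) = 1062430*(-1069012 + 2*I*sqrt(131)) = -1135750419160 + 2124860*I*sqrt(131)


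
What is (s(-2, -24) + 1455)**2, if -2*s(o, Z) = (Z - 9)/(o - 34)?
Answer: 1218638281/576 ≈ 2.1157e+6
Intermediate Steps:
s(o, Z) = -(-9 + Z)/(2*(-34 + o)) (s(o, Z) = -(Z - 9)/(2*(o - 34)) = -(-9 + Z)/(2*(-34 + o)))
(s(-2, -24) + 1455)**2 = ((9 - 1*(-24))/(2*(-34 - 2)) + 1455)**2 = ((1/2)*(9 + 24)/(-36) + 1455)**2 = ((1/2)*(-1/36)*33 + 1455)**2 = (-11/24 + 1455)**2 = (34909/24)**2 = 1218638281/576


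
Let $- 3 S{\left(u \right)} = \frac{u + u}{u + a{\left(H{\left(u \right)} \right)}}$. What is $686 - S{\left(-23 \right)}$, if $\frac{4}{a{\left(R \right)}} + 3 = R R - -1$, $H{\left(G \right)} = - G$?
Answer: $\frac{24961028}{36351} \approx 686.67$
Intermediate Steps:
$a{\left(R \right)} = \frac{4}{-2 + R^{2}}$ ($a{\left(R \right)} = \frac{4}{-3 + \left(R R - -1\right)} = \frac{4}{-3 + \left(R^{2} + \left(-1 + 2\right)\right)} = \frac{4}{-3 + \left(R^{2} + 1\right)} = \frac{4}{-3 + \left(1 + R^{2}\right)} = \frac{4}{-2 + R^{2}}$)
$S{\left(u \right)} = - \frac{2 u}{3 \left(u + \frac{4}{-2 + u^{2}}\right)}$ ($S{\left(u \right)} = - \frac{\left(u + u\right) \frac{1}{u + \frac{4}{-2 + \left(- u\right)^{2}}}}{3} = - \frac{2 u \frac{1}{u + \frac{4}{-2 + u^{2}}}}{3} = - \frac{2 u}{3 \left(u + \frac{4}{-2 + u^{2}}\right)}$)
$686 - S{\left(-23 \right)} = 686 - \frac{2}{3} \left(-23\right) \frac{1}{4 + \left(-23\right)^{3} - -46} \left(2 - \left(-23\right)^{2}\right) = 686 - \frac{2}{3} \left(-23\right) \frac{1}{4 - 12167 + 46} \left(2 - 529\right) = 686 - \frac{2}{3} \left(-23\right) \frac{1}{-12117} \left(2 - 529\right) = 686 - \frac{2}{3} \left(-23\right) \left(- \frac{1}{12117}\right) \left(-527\right) = 686 - - \frac{24242}{36351} = 686 + \frac{24242}{36351} = \frac{24961028}{36351}$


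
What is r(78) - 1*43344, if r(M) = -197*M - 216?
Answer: -58926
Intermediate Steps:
r(M) = -216 - 197*M
r(78) - 1*43344 = (-216 - 197*78) - 1*43344 = (-216 - 15366) - 43344 = -15582 - 43344 = -58926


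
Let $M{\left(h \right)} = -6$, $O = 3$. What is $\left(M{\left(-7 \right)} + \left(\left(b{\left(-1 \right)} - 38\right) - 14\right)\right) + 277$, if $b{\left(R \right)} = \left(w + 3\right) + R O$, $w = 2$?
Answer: $221$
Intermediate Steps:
$b{\left(R \right)} = 5 + 3 R$ ($b{\left(R \right)} = \left(2 + 3\right) + R 3 = 5 + 3 R$)
$\left(M{\left(-7 \right)} + \left(\left(b{\left(-1 \right)} - 38\right) - 14\right)\right) + 277 = \left(-6 + \left(\left(\left(5 + 3 \left(-1\right)\right) - 38\right) - 14\right)\right) + 277 = \left(-6 + \left(\left(\left(5 - 3\right) - 38\right) - 14\right)\right) + 277 = \left(-6 + \left(\left(2 - 38\right) - 14\right)\right) + 277 = \left(-6 - 50\right) + 277 = -56 + 277 = 221$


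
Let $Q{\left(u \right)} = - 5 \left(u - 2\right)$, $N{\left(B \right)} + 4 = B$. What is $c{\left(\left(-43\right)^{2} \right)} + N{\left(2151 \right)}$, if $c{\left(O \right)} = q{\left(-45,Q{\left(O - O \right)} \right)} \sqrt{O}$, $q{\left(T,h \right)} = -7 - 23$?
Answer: $857$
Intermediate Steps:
$N{\left(B \right)} = -4 + B$
$Q{\left(u \right)} = 10 - 5 u$ ($Q{\left(u \right)} = - 5 \left(-2 + u\right) = 10 - 5 u$)
$q{\left(T,h \right)} = -30$
$c{\left(O \right)} = - 30 \sqrt{O}$
$c{\left(\left(-43\right)^{2} \right)} + N{\left(2151 \right)} = - 30 \sqrt{\left(-43\right)^{2}} + \left(-4 + 2151\right) = - 30 \sqrt{1849} + 2147 = \left(-30\right) 43 + 2147 = -1290 + 2147 = 857$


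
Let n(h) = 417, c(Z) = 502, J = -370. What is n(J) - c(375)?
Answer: -85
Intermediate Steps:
n(J) - c(375) = 417 - 1*502 = 417 - 502 = -85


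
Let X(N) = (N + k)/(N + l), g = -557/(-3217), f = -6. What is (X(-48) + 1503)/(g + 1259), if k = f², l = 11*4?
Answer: 2422401/2025380 ≈ 1.1960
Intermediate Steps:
l = 44
g = 557/3217 (g = -557*(-1/3217) = 557/3217 ≈ 0.17314)
k = 36 (k = (-6)² = 36)
X(N) = (36 + N)/(44 + N) (X(N) = (N + 36)/(N + 44) = (36 + N)/(44 + N))
(X(-48) + 1503)/(g + 1259) = ((36 - 48)/(44 - 48) + 1503)/(557/3217 + 1259) = (-12/(-4) + 1503)/(4050760/3217) = (-¼*(-12) + 1503)*(3217/4050760) = (3 + 1503)*(3217/4050760) = 1506*(3217/4050760) = 2422401/2025380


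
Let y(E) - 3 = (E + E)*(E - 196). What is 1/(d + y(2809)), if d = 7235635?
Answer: 1/21915472 ≈ 4.5630e-8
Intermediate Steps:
y(E) = 3 + 2*E*(-196 + E) (y(E) = 3 + (E + E)*(E - 196) = 3 + (2*E)*(-196 + E) = 3 + 2*E*(-196 + E))
1/(d + y(2809)) = 1/(7235635 + (3 - 392*2809 + 2*2809²)) = 1/(7235635 + (3 - 1101128 + 2*7890481)) = 1/(7235635 + (3 - 1101128 + 15780962)) = 1/(7235635 + 14679837) = 1/21915472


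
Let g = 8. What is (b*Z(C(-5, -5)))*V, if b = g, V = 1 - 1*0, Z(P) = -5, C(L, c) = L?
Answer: -40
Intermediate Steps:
V = 1 (V = 1 + 0 = 1)
b = 8
(b*Z(C(-5, -5)))*V = (8*(-5))*1 = -40*1 = -40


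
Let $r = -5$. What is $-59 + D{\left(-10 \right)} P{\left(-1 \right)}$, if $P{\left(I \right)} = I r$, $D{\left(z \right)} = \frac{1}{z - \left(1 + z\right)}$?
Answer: $-64$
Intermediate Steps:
$D{\left(z \right)} = -1$ ($D{\left(z \right)} = \frac{1}{-1} = -1$)
$P{\left(I \right)} = - 5 I$ ($P{\left(I \right)} = I \left(-5\right) = - 5 I$)
$-59 + D{\left(-10 \right)} P{\left(-1 \right)} = -59 - \left(-5\right) \left(-1\right) = -59 - 5 = -64$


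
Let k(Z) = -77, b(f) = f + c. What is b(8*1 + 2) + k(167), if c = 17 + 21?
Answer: -29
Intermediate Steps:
c = 38
b(f) = 38 + f (b(f) = f + 38 = 38 + f)
b(8*1 + 2) + k(167) = (38 + (8*1 + 2)) - 77 = (38 + (8 + 2)) - 77 = (38 + 10) - 77 = 48 - 77 = -29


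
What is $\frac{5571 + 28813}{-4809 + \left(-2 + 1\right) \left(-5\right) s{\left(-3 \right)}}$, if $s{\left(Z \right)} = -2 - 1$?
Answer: $- \frac{4298}{603} \approx -7.1277$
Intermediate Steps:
$s{\left(Z \right)} = -3$
$\frac{5571 + 28813}{-4809 + \left(-2 + 1\right) \left(-5\right) s{\left(-3 \right)}} = \frac{5571 + 28813}{-4809 + \left(-2 + 1\right) \left(-5\right) \left(-3\right)} = \frac{34384}{-4809 + \left(-1\right) \left(-5\right) \left(-3\right)} = \frac{34384}{-4809 + 5 \left(-3\right)} = \frac{34384}{-4809 - 15} = \frac{34384}{-4824} = 34384 \left(- \frac{1}{4824}\right) = - \frac{4298}{603}$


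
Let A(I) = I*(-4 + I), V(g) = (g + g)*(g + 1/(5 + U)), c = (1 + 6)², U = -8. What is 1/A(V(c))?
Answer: 9/204547168 ≈ 4.4000e-8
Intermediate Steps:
c = 49 (c = 7² = 49)
V(g) = 2*g*(-⅓ + g) (V(g) = (g + g)*(g + 1/(5 - 8)) = (2*g)*(g + 1/(-3)) = (2*g)*(g - ⅓) = (2*g)*(-⅓ + g) = 2*g*(-⅓ + g))
1/A(V(c)) = 1/(((⅔)*49*(-1 + 3*49))*(-4 + (⅔)*49*(-1 + 3*49))) = 1/(((⅔)*49*(-1 + 147))*(-4 + (⅔)*49*(-1 + 147))) = 1/(((⅔)*49*146)*(-4 + (⅔)*49*146)) = 1/(14308*(-4 + 14308/3)/3) = 1/((14308/3)*(14296/3)) = 1/(204547168/9) = 9/204547168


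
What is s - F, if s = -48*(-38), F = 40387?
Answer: -38563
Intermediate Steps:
s = 1824
s - F = 1824 - 1*40387 = 1824 - 40387 = -38563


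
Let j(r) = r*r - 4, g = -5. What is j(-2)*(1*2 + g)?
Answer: 0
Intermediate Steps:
j(r) = -4 + r**2 (j(r) = r**2 - 4 = -4 + r**2)
j(-2)*(1*2 + g) = (-4 + (-2)**2)*(1*2 - 5) = (-4 + 4)*(2 - 5) = 0*(-3) = 0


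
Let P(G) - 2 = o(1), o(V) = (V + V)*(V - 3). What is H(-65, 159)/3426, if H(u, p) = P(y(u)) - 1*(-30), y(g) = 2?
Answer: 14/1713 ≈ 0.0081728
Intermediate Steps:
o(V) = 2*V*(-3 + V) (o(V) = (2*V)*(-3 + V) = 2*V*(-3 + V))
P(G) = -2 (P(G) = 2 + 2*1*(-3 + 1) = 2 + 2*1*(-2) = 2 - 4 = -2)
H(u, p) = 28 (H(u, p) = -2 - 1*(-30) = -2 + 30 = 28)
H(-65, 159)/3426 = 28/3426 = 28*(1/3426) = 14/1713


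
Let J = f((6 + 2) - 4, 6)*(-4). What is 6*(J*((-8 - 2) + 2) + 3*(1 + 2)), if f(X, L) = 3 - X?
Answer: -138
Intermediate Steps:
J = 4 (J = (3 - ((6 + 2) - 4))*(-4) = (3 - (8 - 4))*(-4) = (3 - 1*4)*(-4) = (3 - 4)*(-4) = -1*(-4) = 4)
6*(J*((-8 - 2) + 2) + 3*(1 + 2)) = 6*(4*((-8 - 2) + 2) + 3*(1 + 2)) = 6*(4*(-10 + 2) + 3*3) = 6*(4*(-8) + 9) = 6*(-32 + 9) = 6*(-23) = -138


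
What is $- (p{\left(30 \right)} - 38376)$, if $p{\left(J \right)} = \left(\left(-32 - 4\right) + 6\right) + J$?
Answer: $38376$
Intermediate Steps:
$p{\left(J \right)} = -30 + J$ ($p{\left(J \right)} = \left(-36 + 6\right) + J = -30 + J$)
$- (p{\left(30 \right)} - 38376) = - (\left(-30 + 30\right) - 38376) = - (0 - 38376) = \left(-1\right) \left(-38376\right) = 38376$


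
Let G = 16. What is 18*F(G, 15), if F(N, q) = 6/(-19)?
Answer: -108/19 ≈ -5.6842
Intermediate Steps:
F(N, q) = -6/19 (F(N, q) = 6*(-1/19) = -6/19)
18*F(G, 15) = 18*(-6/19) = -108/19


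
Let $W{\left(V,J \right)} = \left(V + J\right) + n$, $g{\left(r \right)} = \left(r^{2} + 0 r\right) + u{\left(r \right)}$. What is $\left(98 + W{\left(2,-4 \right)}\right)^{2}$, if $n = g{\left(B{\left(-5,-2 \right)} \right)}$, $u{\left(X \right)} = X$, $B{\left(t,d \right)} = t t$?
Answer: $556516$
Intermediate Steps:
$B{\left(t,d \right)} = t^{2}$
$g{\left(r \right)} = r + r^{2}$ ($g{\left(r \right)} = \left(r^{2} + 0 r\right) + r = \left(r^{2} + 0\right) + r = r^{2} + r = r + r^{2}$)
$n = 650$ ($n = \left(-5\right)^{2} \left(1 + \left(-5\right)^{2}\right) = 25 \left(1 + 25\right) = 25 \cdot 26 = 650$)
$W{\left(V,J \right)} = 650 + J + V$ ($W{\left(V,J \right)} = \left(V + J\right) + 650 = \left(J + V\right) + 650 = 650 + J + V$)
$\left(98 + W{\left(2,-4 \right)}\right)^{2} = \left(98 + \left(650 - 4 + 2\right)\right)^{2} = \left(98 + 648\right)^{2} = 746^{2} = 556516$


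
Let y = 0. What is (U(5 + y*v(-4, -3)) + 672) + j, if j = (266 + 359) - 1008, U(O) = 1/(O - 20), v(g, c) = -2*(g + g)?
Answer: 4334/15 ≈ 288.93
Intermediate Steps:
v(g, c) = -4*g
U(O) = 1/(-20 + O)
j = -383 (j = 625 - 1008 = -383)
(U(5 + y*v(-4, -3)) + 672) + j = (1/(-20 + (5 + 0*(-4*(-4)))) + 672) - 383 = (1/(-20 + (5 + 0*16)) + 672) - 383 = (1/(-20 + (5 + 0)) + 672) - 383 = (1/(-20 + 5) + 672) - 383 = (1/(-15) + 672) - 383 = (-1/15 + 672) - 383 = 10079/15 - 383 = 4334/15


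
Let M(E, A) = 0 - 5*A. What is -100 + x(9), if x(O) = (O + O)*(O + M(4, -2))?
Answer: 242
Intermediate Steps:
M(E, A) = -5*A
x(O) = 2*O*(10 + O) (x(O) = (O + O)*(O - 5*(-2)) = (2*O)*(O + 10) = (2*O)*(10 + O) = 2*O*(10 + O))
-100 + x(9) = -100 + 2*9*(10 + 9) = -100 + 2*9*19 = -100 + 342 = 242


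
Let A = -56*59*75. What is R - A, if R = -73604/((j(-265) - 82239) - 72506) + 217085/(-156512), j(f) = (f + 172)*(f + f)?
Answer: 4089920926698573/16504972960 ≈ 2.4780e+5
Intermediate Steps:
j(f) = 2*f*(172 + f) (j(f) = (172 + f)*(2*f) = 2*f*(172 + f))
A = -247800 (A = -3304*75 = -247800)
R = -11372789427/16504972960 (R = -73604/((2*(-265)*(172 - 265) - 82239) - 72506) + 217085/(-156512) = -73604/((2*(-265)*(-93) - 82239) - 72506) + 217085*(-1/156512) = -73604/((49290 - 82239) - 72506) - 217085/156512 = -73604/(-32949 - 72506) - 217085/156512 = -73604/(-105455) - 217085/156512 = -73604*(-1/105455) - 217085/156512 = 73604/105455 - 217085/156512 = -11372789427/16504972960 ≈ -0.68905)
R - A = -11372789427/16504972960 - 1*(-247800) = -11372789427/16504972960 + 247800 = 4089920926698573/16504972960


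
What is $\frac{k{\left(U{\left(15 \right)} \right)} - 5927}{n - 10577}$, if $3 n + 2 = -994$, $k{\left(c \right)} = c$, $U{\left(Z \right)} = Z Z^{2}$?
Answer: $\frac{2552}{10909} \approx 0.23394$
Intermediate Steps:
$U{\left(Z \right)} = Z^{3}$
$n = -332$ ($n = - \frac{2}{3} + \frac{1}{3} \left(-994\right) = - \frac{2}{3} - \frac{994}{3} = -332$)
$\frac{k{\left(U{\left(15 \right)} \right)} - 5927}{n - 10577} = \frac{15^{3} - 5927}{-332 - 10577} = \frac{3375 - 5927}{-10909} = \left(-2552\right) \left(- \frac{1}{10909}\right) = \frac{2552}{10909}$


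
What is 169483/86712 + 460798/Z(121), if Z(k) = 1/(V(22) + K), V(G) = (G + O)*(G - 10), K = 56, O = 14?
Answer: 19498877663371/86712 ≈ 2.2487e+8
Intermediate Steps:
V(G) = (-10 + G)*(14 + G) (V(G) = (G + 14)*(G - 10) = (14 + G)*(-10 + G) = (-10 + G)*(14 + G))
Z(k) = 1/488 (Z(k) = 1/((-140 + 22² + 4*22) + 56) = 1/((-140 + 484 + 88) + 56) = 1/(432 + 56) = 1/488)
169483/86712 + 460798/Z(121) = 169483/86712 + 460798/(1/488) = 169483*(1/86712) + 460798*488 = 169483/86712 + 224869424 = 19498877663371/86712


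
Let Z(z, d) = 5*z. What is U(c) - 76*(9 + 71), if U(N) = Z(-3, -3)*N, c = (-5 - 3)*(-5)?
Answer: -6680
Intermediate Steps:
c = 40 (c = -8*(-5) = 40)
U(N) = -15*N (U(N) = (5*(-3))*N = -15*N)
U(c) - 76*(9 + 71) = -15*40 - 76*(9 + 71) = -600 - 76*80 = -600 - 6080 = -6680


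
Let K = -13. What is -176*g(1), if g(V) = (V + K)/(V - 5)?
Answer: -528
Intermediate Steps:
g(V) = (-13 + V)/(-5 + V) (g(V) = (V - 13)/(V - 5) = (-13 + V)/(-5 + V))
-176*g(1) = -176*(-13 + 1)/(-5 + 1) = -176*(-12)/(-4) = -(-44)*(-12) = -176*3 = -528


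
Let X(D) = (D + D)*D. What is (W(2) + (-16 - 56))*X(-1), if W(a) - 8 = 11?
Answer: -106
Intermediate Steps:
W(a) = 19 (W(a) = 8 + 11 = 19)
X(D) = 2*D² (X(D) = (2*D)*D = 2*D²)
(W(2) + (-16 - 56))*X(-1) = (19 + (-16 - 56))*(2*(-1)²) = (19 - 72)*(2*1) = -53*2 = -106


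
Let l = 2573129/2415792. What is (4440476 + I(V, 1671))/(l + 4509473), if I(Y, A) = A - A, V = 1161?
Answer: 10727266396992/10893951370745 ≈ 0.98470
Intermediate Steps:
I(Y, A) = 0
l = 2573129/2415792 (l = 2573129*(1/2415792) = 2573129/2415792 ≈ 1.0651)
(4440476 + I(V, 1671))/(l + 4509473) = (4440476 + 0)/(2573129/2415792 + 4509473) = 4440476/(10893951370745/2415792) = 4440476*(2415792/10893951370745) = 10727266396992/10893951370745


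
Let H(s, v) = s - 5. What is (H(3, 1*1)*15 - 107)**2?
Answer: 18769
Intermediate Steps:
H(s, v) = -5 + s
(H(3, 1*1)*15 - 107)**2 = ((-5 + 3)*15 - 107)**2 = (-2*15 - 107)**2 = (-30 - 107)**2 = (-137)**2 = 18769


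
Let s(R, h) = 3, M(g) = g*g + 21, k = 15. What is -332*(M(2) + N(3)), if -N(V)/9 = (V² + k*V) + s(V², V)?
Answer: 162016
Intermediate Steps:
M(g) = 21 + g² (M(g) = g² + 21 = 21 + g²)
N(V) = -27 - 135*V - 9*V² (N(V) = -9*((V² + 15*V) + 3) = -9*(3 + V² + 15*V) = -27 - 135*V - 9*V²)
-332*(M(2) + N(3)) = -332*((21 + 2²) + (-27 - 135*3 - 9*3²)) = -332*((21 + 4) + (-27 - 405 - 9*9)) = -332*(25 + (-27 - 405 - 81)) = -332*(25 - 513) = -332*(-488) = 162016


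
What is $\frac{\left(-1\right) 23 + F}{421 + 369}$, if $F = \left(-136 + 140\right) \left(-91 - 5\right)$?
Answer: $- \frac{407}{790} \approx -0.51519$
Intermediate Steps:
$F = -384$ ($F = 4 \left(-96\right) = -384$)
$\frac{\left(-1\right) 23 + F}{421 + 369} = \frac{\left(-1\right) 23 - 384}{421 + 369} = \frac{-23 - 384}{790} = \left(-407\right) \frac{1}{790} = - \frac{407}{790}$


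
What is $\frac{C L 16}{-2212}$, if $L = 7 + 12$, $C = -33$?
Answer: $\frac{2508}{553} \approx 4.5353$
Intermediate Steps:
$L = 19$
$\frac{C L 16}{-2212} = \frac{\left(-33\right) 19 \cdot 16}{-2212} = \left(-627\right) 16 \left(- \frac{1}{2212}\right) = \left(-10032\right) \left(- \frac{1}{2212}\right) = \frac{2508}{553}$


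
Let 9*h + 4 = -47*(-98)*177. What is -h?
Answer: -815258/9 ≈ -90584.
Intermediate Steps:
h = 815258/9 (h = -4/9 + (-47*(-98)*177)/9 = -4/9 + (4606*177)/9 = -4/9 + (⅑)*815262 = -4/9 + 271754/3 = 815258/9 ≈ 90584.)
-h = -1*815258/9 = -815258/9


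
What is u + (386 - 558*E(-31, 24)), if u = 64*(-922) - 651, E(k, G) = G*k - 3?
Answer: 357553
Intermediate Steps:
E(k, G) = -3 + G*k
u = -59659 (u = -59008 - 651 = -59659)
u + (386 - 558*E(-31, 24)) = -59659 + (386 - 558*(-3 + 24*(-31))) = -59659 + (386 - 558*(-3 - 744)) = -59659 + (386 - 558*(-747)) = -59659 + (386 + 416826) = -59659 + 417212 = 357553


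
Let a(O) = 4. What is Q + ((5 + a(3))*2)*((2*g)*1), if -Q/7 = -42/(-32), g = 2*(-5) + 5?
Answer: -3027/16 ≈ -189.19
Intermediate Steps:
g = -5 (g = -10 + 5 = -5)
Q = -147/16 (Q = -(-294)/(-32) = -(-294)*(-1)/32 = -7*21/16 = -147/16 ≈ -9.1875)
Q + ((5 + a(3))*2)*((2*g)*1) = -147/16 + ((5 + 4)*2)*((2*(-5))*1) = -147/16 + (9*2)*(-10*1) = -147/16 + 18*(-10) = -147/16 - 180 = -3027/16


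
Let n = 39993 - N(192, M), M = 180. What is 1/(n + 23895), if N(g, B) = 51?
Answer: 1/63837 ≈ 1.5665e-5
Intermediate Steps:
n = 39942 (n = 39993 - 1*51 = 39993 - 51 = 39942)
1/(n + 23895) = 1/(39942 + 23895) = 1/63837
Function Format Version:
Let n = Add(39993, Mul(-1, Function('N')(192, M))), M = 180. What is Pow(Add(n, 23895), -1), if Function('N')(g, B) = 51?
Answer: Rational(1, 63837) ≈ 1.5665e-5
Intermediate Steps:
n = 39942 (n = Add(39993, Mul(-1, 51)) = Add(39993, -51) = 39942)
Pow(Add(n, 23895), -1) = Pow(Add(39942, 23895), -1) = Pow(63837, -1) = Rational(1, 63837)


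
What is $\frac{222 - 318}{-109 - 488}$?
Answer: $\frac{32}{199} \approx 0.1608$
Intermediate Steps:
$\frac{222 - 318}{-109 - 488} = - \frac{96}{-597} = \left(-96\right) \left(- \frac{1}{597}\right) = \frac{32}{199}$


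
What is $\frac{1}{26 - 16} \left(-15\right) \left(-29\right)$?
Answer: $\frac{87}{2} \approx 43.5$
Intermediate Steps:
$\frac{1}{26 - 16} \left(-15\right) \left(-29\right) = \frac{1}{10} \left(-15\right) \left(-29\right) = \left(- \frac{3}{2}\right) \left(-29\right) = \frac{87}{2}$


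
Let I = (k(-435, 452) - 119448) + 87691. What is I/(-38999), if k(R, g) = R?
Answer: 32192/38999 ≈ 0.82546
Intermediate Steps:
I = -32192 (I = (-435 - 119448) + 87691 = -119883 + 87691 = -32192)
I/(-38999) = -32192/(-38999) = -32192*(-1/38999) = 32192/38999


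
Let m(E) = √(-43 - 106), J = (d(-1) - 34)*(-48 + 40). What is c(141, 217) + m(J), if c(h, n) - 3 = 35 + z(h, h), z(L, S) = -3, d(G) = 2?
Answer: 35 + I*√149 ≈ 35.0 + 12.207*I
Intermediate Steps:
J = 256 (J = (2 - 34)*(-48 + 40) = -32*(-8) = 256)
m(E) = I*√149 (m(E) = √(-149) = I*√149)
c(h, n) = 35 (c(h, n) = 3 + (35 - 3) = 3 + 32 = 35)
c(141, 217) + m(J) = 35 + I*√149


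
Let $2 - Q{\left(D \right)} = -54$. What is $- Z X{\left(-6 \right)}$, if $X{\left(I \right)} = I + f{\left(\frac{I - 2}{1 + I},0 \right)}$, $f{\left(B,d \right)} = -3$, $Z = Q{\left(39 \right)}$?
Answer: $504$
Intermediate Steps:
$Q{\left(D \right)} = 56$ ($Q{\left(D \right)} = 2 - -54 = 2 + 54 = 56$)
$Z = 56$
$X{\left(I \right)} = -3 + I$ ($X{\left(I \right)} = I - 3 = -3 + I$)
$- Z X{\left(-6 \right)} = \left(-1\right) 56 \left(-3 - 6\right) = \left(-56\right) \left(-9\right) = 504$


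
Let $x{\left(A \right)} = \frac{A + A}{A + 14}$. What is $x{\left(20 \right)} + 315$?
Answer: $\frac{5375}{17} \approx 316.18$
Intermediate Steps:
$x{\left(A \right)} = \frac{2 A}{14 + A}$
$x{\left(20 \right)} + 315 = 2 \cdot 20 \frac{1}{14 + 20} + 315 = 2 \cdot 20 \cdot \frac{1}{34} + 315 = \frac{20}{17} + 315 = \frac{5375}{17}$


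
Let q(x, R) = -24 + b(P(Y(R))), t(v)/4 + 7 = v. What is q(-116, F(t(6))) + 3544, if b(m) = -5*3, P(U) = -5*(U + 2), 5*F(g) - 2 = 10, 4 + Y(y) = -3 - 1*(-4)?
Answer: 3505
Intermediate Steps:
Y(y) = -3 (Y(y) = -4 + (-3 - 1*(-4)) = -4 + (-3 + 4) = -4 + 1 = -3)
t(v) = -28 + 4*v
F(g) = 12/5 (F(g) = ⅖ + (⅕)*10 = ⅖ + 2 = 12/5)
P(U) = -10 - 5*U (P(U) = -5*(2 + U) = -10 - 5*U)
b(m) = -15
q(x, R) = -39 (q(x, R) = -24 - 15 = -39)
q(-116, F(t(6))) + 3544 = -39 + 3544 = 3505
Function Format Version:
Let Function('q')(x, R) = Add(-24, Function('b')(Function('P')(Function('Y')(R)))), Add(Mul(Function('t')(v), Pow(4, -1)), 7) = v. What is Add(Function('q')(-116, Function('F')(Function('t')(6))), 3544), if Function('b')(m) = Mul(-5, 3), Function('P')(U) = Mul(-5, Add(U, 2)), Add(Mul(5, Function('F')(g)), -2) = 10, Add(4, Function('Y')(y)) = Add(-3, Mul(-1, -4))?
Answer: 3505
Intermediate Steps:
Function('Y')(y) = -3 (Function('Y')(y) = Add(-4, Add(-3, Mul(-1, -4))) = Add(-4, Add(-3, 4)) = Add(-4, 1) = -3)
Function('t')(v) = Add(-28, Mul(4, v))
Function('F')(g) = Rational(12, 5) (Function('F')(g) = Add(Rational(2, 5), Mul(Rational(1, 5), 10)) = Add(Rational(2, 5), 2) = Rational(12, 5))
Function('P')(U) = Add(-10, Mul(-5, U)) (Function('P')(U) = Mul(-5, Add(2, U)) = Add(-10, Mul(-5, U)))
Function('b')(m) = -15
Function('q')(x, R) = -39 (Function('q')(x, R) = Add(-24, -15) = -39)
Add(Function('q')(-116, Function('F')(Function('t')(6))), 3544) = Add(-39, 3544) = 3505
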